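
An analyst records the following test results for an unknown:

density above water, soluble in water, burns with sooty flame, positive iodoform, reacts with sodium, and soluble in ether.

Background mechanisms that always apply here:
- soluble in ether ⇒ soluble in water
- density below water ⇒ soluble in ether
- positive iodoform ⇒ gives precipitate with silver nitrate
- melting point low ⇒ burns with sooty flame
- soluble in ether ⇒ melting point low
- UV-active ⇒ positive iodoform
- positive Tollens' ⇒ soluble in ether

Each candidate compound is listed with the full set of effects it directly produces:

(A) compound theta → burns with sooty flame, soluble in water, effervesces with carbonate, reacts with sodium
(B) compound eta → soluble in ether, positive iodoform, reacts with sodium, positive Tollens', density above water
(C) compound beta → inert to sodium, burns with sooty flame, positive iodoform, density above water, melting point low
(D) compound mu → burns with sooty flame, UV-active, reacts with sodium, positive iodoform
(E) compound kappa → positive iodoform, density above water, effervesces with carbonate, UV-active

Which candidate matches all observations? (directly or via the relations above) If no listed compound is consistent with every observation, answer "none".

Per-candidate check:
(A) compound theta — density above water ✗; soluble in water ✓; burns with sooty flame ✓; positive iodoform ✗; reacts with sodium ✓; soluble in ether ✗
(B) compound eta — density above water ✓; soluble in water ✓ (through soluble in ether → soluble in water); burns with sooty flame ✓ (through soluble in ether → melting point low → burns with sooty flame); positive iodoform ✓; reacts with sodium ✓; soluble in ether ✓
(C) compound beta — density above water ✓; soluble in water ✗; burns with sooty flame ✓; positive iodoform ✓; reacts with sodium ✗; soluble in ether ✗
(D) compound mu — does not account for density above water, soluble in water, soluble in ether
(E) compound kappa — density above water ✓; soluble in water ✗; burns with sooty flame ✗; positive iodoform ✓; reacts with sodium ✗; soluble in ether ✗
(B) is the only candidate with no mismatches.

B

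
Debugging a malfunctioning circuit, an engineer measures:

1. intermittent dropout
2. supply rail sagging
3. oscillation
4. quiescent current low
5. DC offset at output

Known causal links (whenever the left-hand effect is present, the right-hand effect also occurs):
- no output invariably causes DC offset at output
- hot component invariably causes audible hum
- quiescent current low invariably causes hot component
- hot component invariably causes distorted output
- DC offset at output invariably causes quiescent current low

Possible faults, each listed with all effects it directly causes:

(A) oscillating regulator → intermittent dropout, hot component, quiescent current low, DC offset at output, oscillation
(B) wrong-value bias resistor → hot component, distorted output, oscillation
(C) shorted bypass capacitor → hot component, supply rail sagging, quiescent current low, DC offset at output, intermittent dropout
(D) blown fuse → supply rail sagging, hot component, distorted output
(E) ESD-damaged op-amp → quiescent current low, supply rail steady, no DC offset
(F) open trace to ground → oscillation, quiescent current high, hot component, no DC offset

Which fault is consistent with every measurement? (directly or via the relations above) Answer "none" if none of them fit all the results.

Checking each candidate against the observations:
(A) oscillating regulator — intermittent dropout +; supply rail sagging -; oscillation +; quiescent current low +; DC offset at output +
(B) wrong-value bias resistor — does not account for intermittent dropout, supply rail sagging, quiescent current low, DC offset at output
(C) shorted bypass capacitor — does not account for oscillation
(D) blown fuse — does not account for intermittent dropout, oscillation, quiescent current low, DC offset at output
(E) ESD-damaged op-amp — intermittent dropout -; supply rail sagging -; oscillation -; quiescent current low +; DC offset at output -
(F) open trace to ground — intermittent dropout -; supply rail sagging -; oscillation +; quiescent current low -; DC offset at output -
None of the listed candidates fits everything.

none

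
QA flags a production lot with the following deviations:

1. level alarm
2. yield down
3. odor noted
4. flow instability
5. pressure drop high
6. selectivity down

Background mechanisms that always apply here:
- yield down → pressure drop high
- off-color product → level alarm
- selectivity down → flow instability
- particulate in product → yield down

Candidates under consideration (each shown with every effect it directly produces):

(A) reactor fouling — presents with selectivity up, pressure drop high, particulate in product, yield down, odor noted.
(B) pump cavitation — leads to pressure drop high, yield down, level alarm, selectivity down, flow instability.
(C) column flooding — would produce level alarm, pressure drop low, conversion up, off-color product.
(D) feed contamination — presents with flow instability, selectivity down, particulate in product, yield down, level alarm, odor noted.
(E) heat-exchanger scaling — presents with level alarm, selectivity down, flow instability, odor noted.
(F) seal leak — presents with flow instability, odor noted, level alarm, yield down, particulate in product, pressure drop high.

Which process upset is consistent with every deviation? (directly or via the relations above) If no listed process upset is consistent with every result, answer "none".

D

Checking each candidate against the observations:
(A) reactor fouling — fails on level alarm, flow instability, selectivity down (predicts selectivity up, not selectivity down)
(B) pump cavitation — level alarm yes; yield down yes; odor noted NO; flow instability yes; pressure drop high yes; selectivity down yes
(C) column flooding — fails on yield down, odor noted, flow instability, pressure drop high, selectivity down (predicts pressure drop low, not pressure drop high)
(D) feed contamination — level alarm yes; yield down yes; odor noted yes; flow instability yes; pressure drop high yes (via yield down → pressure drop high); selectivity down yes
(E) heat-exchanger scaling — does not account for yield down, pressure drop high
(F) seal leak — level alarm yes; yield down yes; odor noted yes; flow instability yes; pressure drop high yes; selectivity down NO
(D) is the only candidate with no mismatches.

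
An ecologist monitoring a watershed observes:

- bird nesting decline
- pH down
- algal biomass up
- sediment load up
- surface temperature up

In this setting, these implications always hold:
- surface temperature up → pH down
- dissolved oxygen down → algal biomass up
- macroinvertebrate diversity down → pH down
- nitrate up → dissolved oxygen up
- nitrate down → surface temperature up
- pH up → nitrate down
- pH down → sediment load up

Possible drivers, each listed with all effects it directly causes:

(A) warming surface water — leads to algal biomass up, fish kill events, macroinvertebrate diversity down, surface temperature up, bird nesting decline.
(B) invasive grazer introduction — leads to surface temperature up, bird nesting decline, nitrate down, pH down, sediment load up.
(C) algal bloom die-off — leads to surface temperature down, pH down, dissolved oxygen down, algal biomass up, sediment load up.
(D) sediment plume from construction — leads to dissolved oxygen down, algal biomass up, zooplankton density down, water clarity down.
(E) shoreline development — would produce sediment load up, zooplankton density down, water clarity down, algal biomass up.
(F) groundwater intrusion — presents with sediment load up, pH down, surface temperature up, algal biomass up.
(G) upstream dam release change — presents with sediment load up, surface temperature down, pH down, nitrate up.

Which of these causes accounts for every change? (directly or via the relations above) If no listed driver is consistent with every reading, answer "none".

A

Checking each candidate against the observations:
(A) warming surface water — accounts for every observation (pH down via macroinvertebrate diversity down → pH down)
(B) invasive grazer introduction — does not account for algal biomass up
(C) algal bloom die-off — bird nesting decline miss; pH down match; algal biomass up match; sediment load up match; surface temperature up miss
(D) sediment plume from construction — bird nesting decline miss; pH down miss; algal biomass up match; sediment load up miss; surface temperature up miss
(E) shoreline development — bird nesting decline miss; pH down miss; algal biomass up match; sediment load up match; surface temperature up miss
(F) groundwater intrusion — does not account for bird nesting decline
(G) upstream dam release change — fails on bird nesting decline, algal biomass up, surface temperature up (predicts surface temperature down, not surface temperature up)
(A) is the only candidate with no mismatches.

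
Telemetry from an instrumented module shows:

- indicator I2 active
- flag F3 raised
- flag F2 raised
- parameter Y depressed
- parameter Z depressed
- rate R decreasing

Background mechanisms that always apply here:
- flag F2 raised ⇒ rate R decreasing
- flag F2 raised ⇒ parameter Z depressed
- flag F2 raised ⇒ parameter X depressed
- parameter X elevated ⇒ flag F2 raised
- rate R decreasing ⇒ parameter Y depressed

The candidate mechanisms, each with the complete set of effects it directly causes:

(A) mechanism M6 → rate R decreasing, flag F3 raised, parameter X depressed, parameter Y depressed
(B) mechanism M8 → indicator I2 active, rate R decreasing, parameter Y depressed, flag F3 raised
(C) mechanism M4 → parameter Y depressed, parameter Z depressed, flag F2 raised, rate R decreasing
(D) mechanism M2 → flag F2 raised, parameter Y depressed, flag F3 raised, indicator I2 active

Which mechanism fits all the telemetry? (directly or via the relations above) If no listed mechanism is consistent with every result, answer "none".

D

Checking each candidate against the observations:
(A) mechanism M6 — does not account for indicator I2 active, flag F2 raised, parameter Z depressed
(B) mechanism M8 — indicator I2 active ✓; flag F3 raised ✓; flag F2 raised ✗; parameter Y depressed ✓; parameter Z depressed ✗; rate R decreasing ✓
(C) mechanism M4 — does not account for indicator I2 active, flag F3 raised
(D) mechanism M2 — indicator I2 active ✓; flag F3 raised ✓; flag F2 raised ✓; parameter Y depressed ✓; parameter Z depressed ✓ (via flag F2 raised → parameter Z depressed); rate R decreasing ✓ (via flag F2 raised → rate R decreasing)
Only (D) is consistent with every observation.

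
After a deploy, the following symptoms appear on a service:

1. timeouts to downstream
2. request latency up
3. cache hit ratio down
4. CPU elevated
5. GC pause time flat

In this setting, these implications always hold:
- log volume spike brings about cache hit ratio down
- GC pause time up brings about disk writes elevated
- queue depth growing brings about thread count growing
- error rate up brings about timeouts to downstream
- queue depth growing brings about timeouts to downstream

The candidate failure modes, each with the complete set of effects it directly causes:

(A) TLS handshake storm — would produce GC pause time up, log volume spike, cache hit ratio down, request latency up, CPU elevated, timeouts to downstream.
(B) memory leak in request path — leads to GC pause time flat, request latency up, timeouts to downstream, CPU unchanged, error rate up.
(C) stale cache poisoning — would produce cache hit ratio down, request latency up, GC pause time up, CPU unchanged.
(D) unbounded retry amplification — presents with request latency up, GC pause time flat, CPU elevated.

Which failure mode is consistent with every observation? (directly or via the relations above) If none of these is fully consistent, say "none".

Checking each candidate against the observations:
(A) TLS handshake storm — fails on GC pause time flat (predicts GC pause time up, not GC pause time flat)
(B) memory leak in request path — timeouts to downstream match; request latency up match; cache hit ratio down miss; CPU elevated miss; GC pause time flat match
(C) stale cache poisoning — fails on timeouts to downstream, CPU elevated, GC pause time flat (predicts CPU unchanged, not CPU elevated; predicts GC pause time up, not GC pause time flat)
(D) unbounded retry amplification — timeouts to downstream miss; request latency up match; cache hit ratio down miss; CPU elevated match; GC pause time flat match
No candidate is consistent with all observations.

none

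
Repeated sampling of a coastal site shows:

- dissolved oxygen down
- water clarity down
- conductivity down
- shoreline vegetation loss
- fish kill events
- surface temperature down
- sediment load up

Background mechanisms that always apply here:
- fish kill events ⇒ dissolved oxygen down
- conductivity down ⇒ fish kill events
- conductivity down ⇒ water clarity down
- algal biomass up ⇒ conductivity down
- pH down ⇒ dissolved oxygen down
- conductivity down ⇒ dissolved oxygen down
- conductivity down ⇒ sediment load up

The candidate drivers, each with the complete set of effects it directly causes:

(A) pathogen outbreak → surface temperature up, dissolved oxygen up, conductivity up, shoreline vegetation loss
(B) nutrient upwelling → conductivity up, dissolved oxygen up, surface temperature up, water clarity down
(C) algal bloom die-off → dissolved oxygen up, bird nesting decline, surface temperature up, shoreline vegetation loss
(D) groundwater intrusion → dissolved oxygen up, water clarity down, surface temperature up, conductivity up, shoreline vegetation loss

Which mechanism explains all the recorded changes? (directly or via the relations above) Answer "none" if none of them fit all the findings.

Testing each hypothesis:
(A) pathogen outbreak — dissolved oxygen down miss; water clarity down miss; conductivity down miss; shoreline vegetation loss match; fish kill events miss; surface temperature down miss; sediment load up miss
(B) nutrient upwelling — dissolved oxygen down miss; water clarity down match; conductivity down miss; shoreline vegetation loss miss; fish kill events miss; surface temperature down miss; sediment load up miss
(C) algal bloom die-off — dissolved oxygen down miss; water clarity down miss; conductivity down miss; shoreline vegetation loss match; fish kill events miss; surface temperature down miss; sediment load up miss
(D) groundwater intrusion — dissolved oxygen down miss; water clarity down match; conductivity down miss; shoreline vegetation loss match; fish kill events miss; surface temperature down miss; sediment load up miss
No candidate is consistent with all observations.

none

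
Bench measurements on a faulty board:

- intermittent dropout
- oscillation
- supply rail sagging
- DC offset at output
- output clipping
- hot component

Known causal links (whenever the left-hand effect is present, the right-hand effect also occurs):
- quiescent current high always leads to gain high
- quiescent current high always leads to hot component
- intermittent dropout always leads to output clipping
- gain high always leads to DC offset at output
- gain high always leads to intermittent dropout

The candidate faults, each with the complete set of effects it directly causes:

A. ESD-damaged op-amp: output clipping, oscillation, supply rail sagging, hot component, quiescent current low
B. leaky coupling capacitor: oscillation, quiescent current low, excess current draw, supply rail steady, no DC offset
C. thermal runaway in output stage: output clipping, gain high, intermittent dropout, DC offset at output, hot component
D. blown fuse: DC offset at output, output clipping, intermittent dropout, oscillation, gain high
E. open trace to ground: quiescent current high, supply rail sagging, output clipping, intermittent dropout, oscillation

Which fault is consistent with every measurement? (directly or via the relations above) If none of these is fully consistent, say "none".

Per-candidate check:
(A) ESD-damaged op-amp — intermittent dropout miss; oscillation match; supply rail sagging match; DC offset at output miss; output clipping match; hot component match
(B) leaky coupling capacitor — intermittent dropout miss; oscillation match; supply rail sagging miss; DC offset at output miss; output clipping miss; hot component miss
(C) thermal runaway in output stage — does not account for oscillation, supply rail sagging
(D) blown fuse — intermittent dropout match; oscillation match; supply rail sagging miss; DC offset at output match; output clipping match; hot component miss
(E) open trace to ground — accounts for every observation (DC offset at output via quiescent current high → gain high → DC offset at output)
(E) alone accounts for all the evidence.

E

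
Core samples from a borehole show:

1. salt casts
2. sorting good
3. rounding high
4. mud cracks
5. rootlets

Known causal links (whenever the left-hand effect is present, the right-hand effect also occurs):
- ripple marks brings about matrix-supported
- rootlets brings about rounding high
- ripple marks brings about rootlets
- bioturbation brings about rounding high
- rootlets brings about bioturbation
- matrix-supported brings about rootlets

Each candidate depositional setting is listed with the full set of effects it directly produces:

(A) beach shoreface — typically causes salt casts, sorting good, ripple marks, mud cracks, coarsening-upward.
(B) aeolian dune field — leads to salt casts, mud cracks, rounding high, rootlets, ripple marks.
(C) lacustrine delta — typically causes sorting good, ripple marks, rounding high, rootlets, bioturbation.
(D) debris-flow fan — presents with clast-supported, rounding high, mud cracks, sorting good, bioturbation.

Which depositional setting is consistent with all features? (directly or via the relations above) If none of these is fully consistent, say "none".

A

Testing each hypothesis:
(A) beach shoreface — salt casts +; sorting good +; rounding high + (through ripple marks → rootlets → rounding high); mud cracks +; rootlets + (through ripple marks → rootlets)
(B) aeolian dune field — salt casts +; sorting good -; rounding high +; mud cracks +; rootlets +
(C) lacustrine delta — salt casts -; sorting good +; rounding high +; mud cracks -; rootlets +
(D) debris-flow fan — does not account for salt casts, rootlets
(A) is the only candidate with no mismatches.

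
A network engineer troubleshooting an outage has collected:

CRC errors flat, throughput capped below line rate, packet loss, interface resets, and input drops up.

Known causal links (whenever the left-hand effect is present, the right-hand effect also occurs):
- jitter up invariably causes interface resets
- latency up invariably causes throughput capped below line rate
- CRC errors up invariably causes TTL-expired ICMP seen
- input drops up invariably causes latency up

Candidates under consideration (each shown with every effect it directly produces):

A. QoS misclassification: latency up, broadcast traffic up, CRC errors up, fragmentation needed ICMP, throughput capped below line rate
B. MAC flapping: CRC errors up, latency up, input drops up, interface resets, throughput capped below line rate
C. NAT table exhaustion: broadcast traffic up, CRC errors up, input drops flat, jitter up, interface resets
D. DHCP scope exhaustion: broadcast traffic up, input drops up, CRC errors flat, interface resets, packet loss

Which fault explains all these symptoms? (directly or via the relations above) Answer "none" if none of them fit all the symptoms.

Per-candidate check:
(A) QoS misclassification — CRC errors flat -; throughput capped below line rate +; packet loss -; interface resets -; input drops up -
(B) MAC flapping — CRC errors flat -; throughput capped below line rate +; packet loss -; interface resets +; input drops up +
(C) NAT table exhaustion — CRC errors flat -; throughput capped below line rate -; packet loss -; interface resets +; input drops up -
(D) DHCP scope exhaustion — CRC errors flat +; throughput capped below line rate + (through input drops up → latency up → throughput capped below line rate); packet loss +; interface resets +; input drops up +
(D) is the only candidate with no mismatches.

D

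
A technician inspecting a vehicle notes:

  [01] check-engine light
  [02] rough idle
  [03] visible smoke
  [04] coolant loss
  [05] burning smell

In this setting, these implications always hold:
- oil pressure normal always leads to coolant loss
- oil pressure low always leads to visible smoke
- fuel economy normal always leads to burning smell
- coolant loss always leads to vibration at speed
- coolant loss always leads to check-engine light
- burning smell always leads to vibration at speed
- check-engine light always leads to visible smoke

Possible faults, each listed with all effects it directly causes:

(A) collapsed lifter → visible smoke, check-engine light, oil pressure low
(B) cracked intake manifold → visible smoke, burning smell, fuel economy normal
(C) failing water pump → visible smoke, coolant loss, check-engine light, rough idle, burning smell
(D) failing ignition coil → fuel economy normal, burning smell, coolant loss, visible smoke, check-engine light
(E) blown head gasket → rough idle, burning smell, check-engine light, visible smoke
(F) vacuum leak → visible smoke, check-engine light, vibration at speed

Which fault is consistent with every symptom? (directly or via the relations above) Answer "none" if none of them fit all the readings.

C

Checking each candidate against the observations:
(A) collapsed lifter — check-engine light yes; rough idle NO; visible smoke yes; coolant loss NO; burning smell NO
(B) cracked intake manifold — check-engine light NO; rough idle NO; visible smoke yes; coolant loss NO; burning smell yes
(C) failing water pump — check-engine light yes; rough idle yes; visible smoke yes; coolant loss yes; burning smell yes
(D) failing ignition coil — check-engine light yes; rough idle NO; visible smoke yes; coolant loss yes; burning smell yes
(E) blown head gasket — check-engine light yes; rough idle yes; visible smoke yes; coolant loss NO; burning smell yes
(F) vacuum leak — does not account for rough idle, coolant loss, burning smell
Only (C) is consistent with every observation.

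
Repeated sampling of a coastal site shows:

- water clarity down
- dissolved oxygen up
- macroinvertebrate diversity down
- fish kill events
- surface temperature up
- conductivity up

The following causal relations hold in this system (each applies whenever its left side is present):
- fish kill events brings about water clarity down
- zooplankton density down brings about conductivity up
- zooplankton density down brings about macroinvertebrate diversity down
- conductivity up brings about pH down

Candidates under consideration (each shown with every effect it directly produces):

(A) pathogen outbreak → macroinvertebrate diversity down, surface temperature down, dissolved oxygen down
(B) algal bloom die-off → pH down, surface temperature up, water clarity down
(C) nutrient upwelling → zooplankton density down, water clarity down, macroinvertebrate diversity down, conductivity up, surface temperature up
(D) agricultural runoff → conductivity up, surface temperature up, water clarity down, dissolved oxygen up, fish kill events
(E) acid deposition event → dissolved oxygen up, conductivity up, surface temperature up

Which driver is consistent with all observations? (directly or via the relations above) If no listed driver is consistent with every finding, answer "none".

Per-candidate check:
(A) pathogen outbreak — water clarity down -; dissolved oxygen up -; macroinvertebrate diversity down +; fish kill events -; surface temperature up -; conductivity up -
(B) algal bloom die-off — does not account for dissolved oxygen up, macroinvertebrate diversity down, fish kill events, conductivity up
(C) nutrient upwelling — water clarity down +; dissolved oxygen up -; macroinvertebrate diversity down +; fish kill events -; surface temperature up +; conductivity up +
(D) agricultural runoff — does not account for macroinvertebrate diversity down
(E) acid deposition event — water clarity down -; dissolved oxygen up +; macroinvertebrate diversity down -; fish kill events -; surface temperature up +; conductivity up +
No candidate is consistent with all observations.

none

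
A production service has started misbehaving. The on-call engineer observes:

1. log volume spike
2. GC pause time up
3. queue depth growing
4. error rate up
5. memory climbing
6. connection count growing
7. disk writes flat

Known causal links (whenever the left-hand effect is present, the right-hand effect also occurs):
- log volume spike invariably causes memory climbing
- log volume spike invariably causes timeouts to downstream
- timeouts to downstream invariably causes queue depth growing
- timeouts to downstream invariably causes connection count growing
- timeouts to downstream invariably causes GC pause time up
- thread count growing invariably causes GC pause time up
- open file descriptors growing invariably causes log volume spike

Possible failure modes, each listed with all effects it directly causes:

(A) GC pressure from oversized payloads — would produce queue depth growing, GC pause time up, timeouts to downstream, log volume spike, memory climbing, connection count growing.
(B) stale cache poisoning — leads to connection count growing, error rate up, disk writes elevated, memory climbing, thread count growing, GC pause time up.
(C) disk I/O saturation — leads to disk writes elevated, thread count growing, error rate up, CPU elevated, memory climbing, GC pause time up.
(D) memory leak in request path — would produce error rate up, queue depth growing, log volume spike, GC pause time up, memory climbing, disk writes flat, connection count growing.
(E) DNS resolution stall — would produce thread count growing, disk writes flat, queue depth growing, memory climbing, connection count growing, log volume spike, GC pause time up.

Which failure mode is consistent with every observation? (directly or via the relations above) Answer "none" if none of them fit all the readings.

Per-candidate check:
(A) GC pressure from oversized payloads — does not account for error rate up, disk writes flat
(B) stale cache poisoning — log volume spike ✗; GC pause time up ✓; queue depth growing ✗; error rate up ✓; memory climbing ✓; connection count growing ✓; disk writes flat ✗
(C) disk I/O saturation — log volume spike ✗; GC pause time up ✓; queue depth growing ✗; error rate up ✓; memory climbing ✓; connection count growing ✗; disk writes flat ✗
(D) memory leak in request path — log volume spike ✓; GC pause time up ✓; queue depth growing ✓; error rate up ✓; memory climbing ✓; connection count growing ✓; disk writes flat ✓
(E) DNS resolution stall — does not account for error rate up
Only (D) is consistent with every observation.

D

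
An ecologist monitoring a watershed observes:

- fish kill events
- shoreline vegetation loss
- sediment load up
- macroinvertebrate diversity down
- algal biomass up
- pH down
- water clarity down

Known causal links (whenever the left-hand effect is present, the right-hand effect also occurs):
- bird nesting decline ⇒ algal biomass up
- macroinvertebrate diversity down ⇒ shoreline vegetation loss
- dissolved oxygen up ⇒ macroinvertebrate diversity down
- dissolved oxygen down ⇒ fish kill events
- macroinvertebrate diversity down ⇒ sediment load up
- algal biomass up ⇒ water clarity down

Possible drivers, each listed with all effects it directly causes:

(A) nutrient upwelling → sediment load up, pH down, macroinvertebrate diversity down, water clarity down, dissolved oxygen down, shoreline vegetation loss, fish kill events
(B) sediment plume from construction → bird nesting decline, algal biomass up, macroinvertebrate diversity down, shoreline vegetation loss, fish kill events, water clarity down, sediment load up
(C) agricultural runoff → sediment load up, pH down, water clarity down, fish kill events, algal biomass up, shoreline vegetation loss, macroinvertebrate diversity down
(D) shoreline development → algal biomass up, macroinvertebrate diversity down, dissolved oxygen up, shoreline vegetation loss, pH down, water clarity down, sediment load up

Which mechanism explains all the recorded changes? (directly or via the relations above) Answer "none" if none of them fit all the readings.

Per-candidate check:
(A) nutrient upwelling — fish kill events match; shoreline vegetation loss match; sediment load up match; macroinvertebrate diversity down match; algal biomass up miss; pH down match; water clarity down match
(B) sediment plume from construction — does not account for pH down
(C) agricultural runoff — accounts for every observation
(D) shoreline development — does not account for fish kill events
(C) alone accounts for all the evidence.

C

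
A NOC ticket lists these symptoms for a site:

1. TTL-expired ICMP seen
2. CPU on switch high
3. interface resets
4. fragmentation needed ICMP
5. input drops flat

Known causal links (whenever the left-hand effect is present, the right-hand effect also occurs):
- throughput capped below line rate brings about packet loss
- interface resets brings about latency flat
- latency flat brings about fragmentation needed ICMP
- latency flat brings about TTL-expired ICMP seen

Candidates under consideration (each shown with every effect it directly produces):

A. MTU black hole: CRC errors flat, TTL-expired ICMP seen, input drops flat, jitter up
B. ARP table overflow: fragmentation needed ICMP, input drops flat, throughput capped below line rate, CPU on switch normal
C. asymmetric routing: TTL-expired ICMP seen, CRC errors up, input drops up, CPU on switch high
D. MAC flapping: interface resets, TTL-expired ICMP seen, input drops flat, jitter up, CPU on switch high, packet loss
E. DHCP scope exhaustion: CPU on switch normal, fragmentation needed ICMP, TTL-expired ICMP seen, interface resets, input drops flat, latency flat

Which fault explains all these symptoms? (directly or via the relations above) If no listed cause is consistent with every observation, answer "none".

D

Testing each hypothesis:
(A) MTU black hole — TTL-expired ICMP seen +; CPU on switch high -; interface resets -; fragmentation needed ICMP -; input drops flat +
(B) ARP table overflow — fails on TTL-expired ICMP seen, CPU on switch high, interface resets (predicts CPU on switch normal, not CPU on switch high)
(C) asymmetric routing — fails on interface resets, fragmentation needed ICMP, input drops flat (predicts input drops up, not input drops flat)
(D) MAC flapping — accounts for every observation (fragmentation needed ICMP through interface resets → latency flat → fragmentation needed ICMP)
(E) DHCP scope exhaustion — fails on CPU on switch high (predicts CPU on switch normal, not CPU on switch high)
Only (D) is consistent with every observation.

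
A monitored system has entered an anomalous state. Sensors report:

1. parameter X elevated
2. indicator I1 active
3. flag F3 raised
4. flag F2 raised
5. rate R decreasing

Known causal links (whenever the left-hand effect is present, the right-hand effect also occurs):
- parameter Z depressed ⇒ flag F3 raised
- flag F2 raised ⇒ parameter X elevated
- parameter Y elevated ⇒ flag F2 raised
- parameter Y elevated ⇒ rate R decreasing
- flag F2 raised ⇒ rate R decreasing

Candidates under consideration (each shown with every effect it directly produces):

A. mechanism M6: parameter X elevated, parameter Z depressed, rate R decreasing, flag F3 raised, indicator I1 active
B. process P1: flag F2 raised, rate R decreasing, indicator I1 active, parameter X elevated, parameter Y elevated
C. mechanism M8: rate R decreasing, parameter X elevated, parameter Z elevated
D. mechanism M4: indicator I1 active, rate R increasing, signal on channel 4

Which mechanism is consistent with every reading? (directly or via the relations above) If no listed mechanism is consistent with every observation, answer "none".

none

Checking each candidate against the observations:
(A) mechanism M6 — does not account for flag F2 raised
(B) process P1 — does not account for flag F3 raised
(C) mechanism M8 — does not account for indicator I1 active, flag F3 raised, flag F2 raised
(D) mechanism M4 — fails on parameter X elevated, flag F3 raised, flag F2 raised, rate R decreasing (predicts rate R increasing, not rate R decreasing)
Every candidate fails on at least one observation.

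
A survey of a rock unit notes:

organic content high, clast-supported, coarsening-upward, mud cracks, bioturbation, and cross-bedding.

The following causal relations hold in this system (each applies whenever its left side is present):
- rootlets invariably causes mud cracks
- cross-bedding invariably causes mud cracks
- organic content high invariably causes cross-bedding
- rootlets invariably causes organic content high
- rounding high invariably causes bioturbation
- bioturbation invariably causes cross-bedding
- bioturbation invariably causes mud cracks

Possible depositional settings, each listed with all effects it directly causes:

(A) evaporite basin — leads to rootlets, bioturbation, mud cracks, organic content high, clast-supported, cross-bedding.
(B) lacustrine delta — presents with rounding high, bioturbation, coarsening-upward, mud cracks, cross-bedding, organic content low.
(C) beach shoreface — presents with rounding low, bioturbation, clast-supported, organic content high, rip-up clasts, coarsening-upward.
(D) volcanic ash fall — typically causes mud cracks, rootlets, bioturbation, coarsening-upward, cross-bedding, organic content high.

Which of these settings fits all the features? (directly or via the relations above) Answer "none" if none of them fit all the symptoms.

Testing each hypothesis:
(A) evaporite basin — organic content high ✓; clast-supported ✓; coarsening-upward ✗; mud cracks ✓; bioturbation ✓; cross-bedding ✓
(B) lacustrine delta — fails on organic content high, clast-supported (predicts organic content low, not organic content high)
(C) beach shoreface — organic content high ✓; clast-supported ✓; coarsening-upward ✓; mud cracks ✓ (via bioturbation → mud cracks); bioturbation ✓; cross-bedding ✓ (via bioturbation → cross-bedding)
(D) volcanic ash fall — organic content high ✓; clast-supported ✗; coarsening-upward ✓; mud cracks ✓; bioturbation ✓; cross-bedding ✓
Only (C) is consistent with every observation.

C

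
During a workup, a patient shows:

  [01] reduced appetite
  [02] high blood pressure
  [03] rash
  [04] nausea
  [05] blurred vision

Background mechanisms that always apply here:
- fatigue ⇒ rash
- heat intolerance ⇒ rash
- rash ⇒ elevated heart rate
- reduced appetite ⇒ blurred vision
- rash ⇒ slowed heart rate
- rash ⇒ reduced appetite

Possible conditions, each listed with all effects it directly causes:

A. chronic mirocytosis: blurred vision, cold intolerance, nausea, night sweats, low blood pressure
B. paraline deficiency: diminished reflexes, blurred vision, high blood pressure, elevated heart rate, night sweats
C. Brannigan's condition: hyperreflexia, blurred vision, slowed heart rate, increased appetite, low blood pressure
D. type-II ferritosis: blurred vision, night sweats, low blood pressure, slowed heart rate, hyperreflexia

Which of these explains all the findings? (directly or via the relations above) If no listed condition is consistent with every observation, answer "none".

Checking each candidate against the observations:
(A) chronic mirocytosis — fails on reduced appetite, high blood pressure, rash (predicts low blood pressure, not high blood pressure)
(B) paraline deficiency — reduced appetite NO; high blood pressure yes; rash NO; nausea NO; blurred vision yes
(C) Brannigan's condition — reduced appetite NO; high blood pressure NO; rash NO; nausea NO; blurred vision yes
(D) type-II ferritosis — reduced appetite NO; high blood pressure NO; rash NO; nausea NO; blurred vision yes
None of the listed candidates fits everything.

none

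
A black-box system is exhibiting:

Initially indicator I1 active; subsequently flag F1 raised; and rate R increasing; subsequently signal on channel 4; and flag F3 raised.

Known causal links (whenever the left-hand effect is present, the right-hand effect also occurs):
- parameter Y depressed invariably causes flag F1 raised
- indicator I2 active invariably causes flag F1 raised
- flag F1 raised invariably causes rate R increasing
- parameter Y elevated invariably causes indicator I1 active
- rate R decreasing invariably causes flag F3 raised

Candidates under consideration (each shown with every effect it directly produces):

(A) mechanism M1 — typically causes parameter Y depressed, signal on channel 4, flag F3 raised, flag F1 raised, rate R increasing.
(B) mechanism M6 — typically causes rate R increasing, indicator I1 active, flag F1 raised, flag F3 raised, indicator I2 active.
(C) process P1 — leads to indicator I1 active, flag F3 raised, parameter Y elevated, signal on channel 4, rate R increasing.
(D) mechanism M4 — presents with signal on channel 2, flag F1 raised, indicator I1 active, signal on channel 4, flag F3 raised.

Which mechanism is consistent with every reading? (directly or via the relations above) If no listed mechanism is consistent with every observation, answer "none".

D

Per-candidate check:
(A) mechanism M1 — indicator I1 active ✗; flag F1 raised ✓; rate R increasing ✓; signal on channel 4 ✓; flag F3 raised ✓
(B) mechanism M6 — indicator I1 active ✓; flag F1 raised ✓; rate R increasing ✓; signal on channel 4 ✗; flag F3 raised ✓
(C) process P1 — indicator I1 active ✓; flag F1 raised ✗; rate R increasing ✓; signal on channel 4 ✓; flag F3 raised ✓
(D) mechanism M4 — indicator I1 active ✓; flag F1 raised ✓; rate R increasing ✓ (by flag F1 raised → rate R increasing); signal on channel 4 ✓; flag F3 raised ✓
(D) alone accounts for all the evidence.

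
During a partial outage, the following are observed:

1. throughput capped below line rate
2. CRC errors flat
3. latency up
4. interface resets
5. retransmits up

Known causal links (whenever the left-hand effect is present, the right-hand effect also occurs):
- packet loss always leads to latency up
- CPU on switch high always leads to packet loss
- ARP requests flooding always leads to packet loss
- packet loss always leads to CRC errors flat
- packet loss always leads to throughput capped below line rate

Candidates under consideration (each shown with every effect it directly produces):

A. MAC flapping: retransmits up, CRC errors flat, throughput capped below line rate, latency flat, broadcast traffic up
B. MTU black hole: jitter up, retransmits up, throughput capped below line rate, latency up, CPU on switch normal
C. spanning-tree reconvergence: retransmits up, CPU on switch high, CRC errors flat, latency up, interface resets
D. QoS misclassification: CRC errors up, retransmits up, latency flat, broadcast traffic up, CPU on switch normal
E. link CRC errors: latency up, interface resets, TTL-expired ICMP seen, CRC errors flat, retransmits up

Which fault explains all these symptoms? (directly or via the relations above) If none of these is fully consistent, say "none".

C

For each candidate, compare predicted effects to what was observed:
(A) MAC flapping — throughput capped below line rate +; CRC errors flat +; latency up -; interface resets -; retransmits up +
(B) MTU black hole — throughput capped below line rate +; CRC errors flat -; latency up +; interface resets -; retransmits up +
(C) spanning-tree reconvergence — throughput capped below line rate + (by CPU on switch high → packet loss → throughput capped below line rate); CRC errors flat +; latency up +; interface resets +; retransmits up +
(D) QoS misclassification — fails on throughput capped below line rate, CRC errors flat, latency up, interface resets (predicts CRC errors up, not CRC errors flat; predicts latency flat, not latency up)
(E) link CRC errors — does not account for throughput capped below line rate
(C) alone accounts for all the evidence.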